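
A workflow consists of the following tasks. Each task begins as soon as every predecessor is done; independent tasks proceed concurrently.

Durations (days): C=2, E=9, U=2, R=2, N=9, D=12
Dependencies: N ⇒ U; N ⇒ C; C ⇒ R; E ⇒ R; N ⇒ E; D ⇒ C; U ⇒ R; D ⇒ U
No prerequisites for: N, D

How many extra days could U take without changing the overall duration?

The longest chain is N→E→R = 9+9+2 = 20; overall finish 20 days.
Longest path through U: 16 days (earliest finish 14, latest finish 18).
So U can slip 18 − 14 = 4 days.

4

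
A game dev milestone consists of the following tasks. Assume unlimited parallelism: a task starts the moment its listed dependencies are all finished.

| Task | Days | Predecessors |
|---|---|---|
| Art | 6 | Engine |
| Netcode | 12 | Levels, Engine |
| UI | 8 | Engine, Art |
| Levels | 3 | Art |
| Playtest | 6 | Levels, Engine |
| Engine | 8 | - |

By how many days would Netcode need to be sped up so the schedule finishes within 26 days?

Current finish: 29 days; target: 26.
Netcode is on every critical path, so each day cut from Netcode cuts the finish by one (this holds down to a finish of 23).
Need 29 − 26 = 3 days off Netcode → Netcode becomes 9 days, finish becomes 26.

3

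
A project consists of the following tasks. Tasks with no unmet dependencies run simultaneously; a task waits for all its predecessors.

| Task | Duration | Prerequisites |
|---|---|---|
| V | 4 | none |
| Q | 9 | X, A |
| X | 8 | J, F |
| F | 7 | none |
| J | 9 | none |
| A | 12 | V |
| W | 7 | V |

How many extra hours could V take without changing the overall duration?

1

J→X→Q = 9+8+9 = 26 sets the makespan at 26 hours.
Longest path through V: 25 hours (earliest finish 4, latest finish 5).
Float = 26 − 25 = 1.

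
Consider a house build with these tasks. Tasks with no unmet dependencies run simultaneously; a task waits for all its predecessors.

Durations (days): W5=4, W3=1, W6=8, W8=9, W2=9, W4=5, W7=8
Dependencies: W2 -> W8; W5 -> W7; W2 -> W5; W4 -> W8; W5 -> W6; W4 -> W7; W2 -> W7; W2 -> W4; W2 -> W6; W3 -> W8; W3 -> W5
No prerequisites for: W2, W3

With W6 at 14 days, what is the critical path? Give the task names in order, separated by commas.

Baseline: W2→W4→W8 = 9+5+9 = 23 → 23 days.
W6 is off the critical path — its longest chain is 21 days, giving 2 of slack.
New critical path: W2→W5→W6 = 9+4+14 = 27 ⇒ 27 days.

W2, W5, W6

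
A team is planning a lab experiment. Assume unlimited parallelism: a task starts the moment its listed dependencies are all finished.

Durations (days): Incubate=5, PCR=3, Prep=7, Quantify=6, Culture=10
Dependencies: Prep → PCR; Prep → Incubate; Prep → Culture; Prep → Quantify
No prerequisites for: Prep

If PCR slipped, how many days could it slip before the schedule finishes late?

Critical path: Prep→Culture = 7+10 = 17, so the finish is 17 days.
The longest chain containing PCR totals 10 days.
So PCR can slip 17 − 10 = 7 days.

7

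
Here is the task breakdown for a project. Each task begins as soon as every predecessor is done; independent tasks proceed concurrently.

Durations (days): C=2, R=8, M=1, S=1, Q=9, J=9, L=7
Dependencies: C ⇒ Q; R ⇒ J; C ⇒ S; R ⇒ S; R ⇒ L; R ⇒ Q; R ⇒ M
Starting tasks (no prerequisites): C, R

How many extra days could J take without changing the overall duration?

0

The longest chain is R→Q = 8+9 = 17; overall finish 17 days.
J finishes as early as 17 and must finish by 17.
So J can slip 17 − 17 = 0 days.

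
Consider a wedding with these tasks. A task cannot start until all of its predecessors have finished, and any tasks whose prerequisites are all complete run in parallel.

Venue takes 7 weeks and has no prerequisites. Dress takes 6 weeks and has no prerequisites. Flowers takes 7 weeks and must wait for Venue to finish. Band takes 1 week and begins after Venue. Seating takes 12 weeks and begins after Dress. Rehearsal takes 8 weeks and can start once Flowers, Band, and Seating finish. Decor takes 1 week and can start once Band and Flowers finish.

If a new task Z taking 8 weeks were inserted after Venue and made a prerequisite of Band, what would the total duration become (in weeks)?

26

Originally the wedding takes 26 weeks.
With Z inserted, Band now waits for max(Venue, Z).
New critical path: Dress→Seating→Rehearsal = 6+12+8 = 26 ⇒ 26 weeks.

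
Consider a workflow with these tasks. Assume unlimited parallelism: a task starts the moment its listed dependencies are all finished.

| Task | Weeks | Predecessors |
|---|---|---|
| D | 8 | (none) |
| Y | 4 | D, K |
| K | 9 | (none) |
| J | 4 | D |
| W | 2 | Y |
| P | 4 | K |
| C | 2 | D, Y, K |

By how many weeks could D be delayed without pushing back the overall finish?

Critical path: K→Y→C = 9+4+2 = 15, so the finish is 15 weeks.
D finishes as early as 8 and must finish by 9.
Slack of D = 1 − 0 = 1 week.

1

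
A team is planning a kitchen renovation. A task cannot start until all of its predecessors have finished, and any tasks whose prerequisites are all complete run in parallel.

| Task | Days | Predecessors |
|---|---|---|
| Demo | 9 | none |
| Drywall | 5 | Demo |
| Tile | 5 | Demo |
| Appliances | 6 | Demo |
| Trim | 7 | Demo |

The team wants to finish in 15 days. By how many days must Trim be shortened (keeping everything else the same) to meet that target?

Current finish: 16 days; target: 15.
Trim is on every critical path, so each day cut from Trim cuts the finish by one (this holds down to a finish of 15).
Need 16 − 15 = 1 day off Trim → Trim becomes 6 days, finish becomes 15.

1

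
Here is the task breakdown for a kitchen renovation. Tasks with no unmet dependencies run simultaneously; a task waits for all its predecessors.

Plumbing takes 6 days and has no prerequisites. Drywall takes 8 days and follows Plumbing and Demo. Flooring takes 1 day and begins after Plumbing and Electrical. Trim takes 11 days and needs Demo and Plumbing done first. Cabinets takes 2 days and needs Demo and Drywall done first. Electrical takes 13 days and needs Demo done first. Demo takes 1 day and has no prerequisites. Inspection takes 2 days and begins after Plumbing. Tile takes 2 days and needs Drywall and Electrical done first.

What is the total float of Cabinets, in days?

The longest chain is Plumbing→Trim = 6+11 = 17; overall finish 17 days.
The longest chain containing Cabinets totals 16 days.
So Cabinets can slip 17 − 16 = 1 day.

1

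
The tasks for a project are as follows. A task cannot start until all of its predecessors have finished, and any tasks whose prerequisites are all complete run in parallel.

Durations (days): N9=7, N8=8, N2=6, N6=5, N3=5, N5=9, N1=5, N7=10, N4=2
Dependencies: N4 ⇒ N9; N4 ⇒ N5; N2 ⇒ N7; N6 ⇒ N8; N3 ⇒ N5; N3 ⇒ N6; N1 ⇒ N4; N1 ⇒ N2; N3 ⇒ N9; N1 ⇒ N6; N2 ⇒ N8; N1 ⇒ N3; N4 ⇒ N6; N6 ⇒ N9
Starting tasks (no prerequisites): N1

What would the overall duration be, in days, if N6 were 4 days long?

Baseline: N1→N3→N6→N8 = 5+5+5+8 = 23 → 23 days.
Since N6 is critical, the -1 change carries straight to that chain (now 22 days).
The critical path is still N1→N3→N6→N8; finish is now 22 days.

22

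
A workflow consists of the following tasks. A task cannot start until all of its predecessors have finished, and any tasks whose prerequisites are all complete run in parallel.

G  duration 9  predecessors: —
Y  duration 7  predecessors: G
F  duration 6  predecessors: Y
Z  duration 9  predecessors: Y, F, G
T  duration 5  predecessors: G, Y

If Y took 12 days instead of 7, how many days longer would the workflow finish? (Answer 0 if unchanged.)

Actual critical path: G→Y→F→Z = 9+7+6+9 = 31 ⇒ 31 days.
Y lies on that path, so at 12 days the path becomes 36 days.
No other chain overtakes it, so the finish is 36 days.
Change in finish: 36 − 31 = +5 days.

5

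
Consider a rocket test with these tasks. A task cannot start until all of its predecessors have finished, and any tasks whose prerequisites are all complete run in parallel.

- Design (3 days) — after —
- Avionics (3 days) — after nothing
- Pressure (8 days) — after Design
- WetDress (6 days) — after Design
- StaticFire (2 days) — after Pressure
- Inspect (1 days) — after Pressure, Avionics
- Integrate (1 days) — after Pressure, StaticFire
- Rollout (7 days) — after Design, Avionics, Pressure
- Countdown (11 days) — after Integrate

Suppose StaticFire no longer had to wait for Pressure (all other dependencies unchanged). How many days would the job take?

Before: longest chain Design→Pressure→StaticFire→Integrate→Countdown = 3+8+2+1+11 = 25, finish 25.
Without Pressure→StaticFire, StaticFire's earliest start moves from 11 to 0.
The longest chain is now Design→Pressure→Integrate→Countdown = 3+8+1+11 = 23, so the job takes 23 days.

23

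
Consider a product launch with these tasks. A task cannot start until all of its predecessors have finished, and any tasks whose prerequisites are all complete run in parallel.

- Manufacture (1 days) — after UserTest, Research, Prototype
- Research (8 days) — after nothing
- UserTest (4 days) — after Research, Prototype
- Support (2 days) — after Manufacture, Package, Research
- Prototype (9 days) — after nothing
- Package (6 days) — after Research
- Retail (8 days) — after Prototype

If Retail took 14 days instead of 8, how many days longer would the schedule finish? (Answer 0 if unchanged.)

Actual critical path: Prototype→Retail = 9+8 = 17 ⇒ 17 days.
Retail is on the critical path; changing it to 14 makes that path 23 days.
The critical path is still Prototype→Retail; finish is now 23 days.
Change in finish: 23 − 17 = +6 days.

6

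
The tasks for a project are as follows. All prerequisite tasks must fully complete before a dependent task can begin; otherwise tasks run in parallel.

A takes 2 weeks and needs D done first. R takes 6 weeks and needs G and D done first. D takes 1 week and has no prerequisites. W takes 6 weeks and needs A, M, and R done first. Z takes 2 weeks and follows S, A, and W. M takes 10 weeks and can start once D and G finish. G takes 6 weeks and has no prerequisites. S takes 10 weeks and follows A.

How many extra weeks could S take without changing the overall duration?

9

The longest chain is G→M→W→Z = 6+10+6+2 = 24; overall finish 24 weeks.
S finishes as early as 13 and must finish by 22.
So S can slip 22 − 13 = 9 weeks.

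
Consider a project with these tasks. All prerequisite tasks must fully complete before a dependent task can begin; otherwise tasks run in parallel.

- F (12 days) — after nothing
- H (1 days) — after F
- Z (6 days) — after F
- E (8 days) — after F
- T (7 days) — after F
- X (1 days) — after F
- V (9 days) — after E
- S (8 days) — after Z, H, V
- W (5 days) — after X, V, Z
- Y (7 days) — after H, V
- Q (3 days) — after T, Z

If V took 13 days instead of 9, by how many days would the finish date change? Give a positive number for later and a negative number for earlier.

As given, the longest chain is F→E→V→S = 12+8+9+8 = 37, so the finish is 37 days.
V is on the critical path; changing it to 13 makes that path 41 days.
That remains the longest chain; total 41 days.
Change in finish: 41 − 37 = +4 days.

4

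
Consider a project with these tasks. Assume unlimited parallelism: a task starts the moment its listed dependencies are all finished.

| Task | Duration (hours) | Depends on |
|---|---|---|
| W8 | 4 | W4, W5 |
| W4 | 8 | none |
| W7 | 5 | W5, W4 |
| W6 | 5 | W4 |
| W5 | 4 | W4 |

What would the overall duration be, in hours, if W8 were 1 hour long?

17

The binding path is W4→W5→W7 = 8+4+5 = 17; finish at 17 hours.
The longest path through W8 is only 16 hours, so W8 has float 1.
That remains the longest chain; total 17 hours.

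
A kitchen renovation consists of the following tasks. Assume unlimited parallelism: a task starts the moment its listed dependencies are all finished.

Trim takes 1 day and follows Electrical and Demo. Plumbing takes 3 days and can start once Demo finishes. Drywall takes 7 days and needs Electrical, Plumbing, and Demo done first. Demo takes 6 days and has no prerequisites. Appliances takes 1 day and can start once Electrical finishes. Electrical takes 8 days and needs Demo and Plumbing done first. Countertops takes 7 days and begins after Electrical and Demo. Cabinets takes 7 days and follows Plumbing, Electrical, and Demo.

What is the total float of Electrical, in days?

The longest chain is Demo→Plumbing→Electrical→Drywall = 6+3+8+7 = 24; overall finish 24 days.
The longest chain containing Electrical totals 24 days.
So Electrical can slip 17 − 17 = 0 days.

0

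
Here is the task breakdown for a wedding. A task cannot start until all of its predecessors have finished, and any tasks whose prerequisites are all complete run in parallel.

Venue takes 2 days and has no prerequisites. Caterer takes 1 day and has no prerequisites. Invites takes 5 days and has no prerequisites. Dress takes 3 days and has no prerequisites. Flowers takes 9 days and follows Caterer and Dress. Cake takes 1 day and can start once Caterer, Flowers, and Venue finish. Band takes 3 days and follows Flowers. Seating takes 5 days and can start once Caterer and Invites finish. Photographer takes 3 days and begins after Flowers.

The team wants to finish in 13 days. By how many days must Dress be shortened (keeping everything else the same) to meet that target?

2

Current finish: 15 days; target: 13.
Dress is on every critical path, so each day cut from Dress cuts the finish by one (this holds down to a finish of 13).
Need 15 − 13 = 2 days off Dress → Dress becomes 1 day, finish becomes 13.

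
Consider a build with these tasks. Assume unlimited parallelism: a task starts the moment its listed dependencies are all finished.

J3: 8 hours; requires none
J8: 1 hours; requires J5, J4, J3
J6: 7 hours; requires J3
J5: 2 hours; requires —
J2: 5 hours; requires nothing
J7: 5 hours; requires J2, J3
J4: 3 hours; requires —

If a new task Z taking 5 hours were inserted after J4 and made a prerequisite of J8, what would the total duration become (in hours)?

Originally the build takes 15 hours.
With Z inserted, J8 now waits for max(J5, J4, J3, Z).
New critical path: J3→J6 = 8+7 = 15 ⇒ 15 hours.

15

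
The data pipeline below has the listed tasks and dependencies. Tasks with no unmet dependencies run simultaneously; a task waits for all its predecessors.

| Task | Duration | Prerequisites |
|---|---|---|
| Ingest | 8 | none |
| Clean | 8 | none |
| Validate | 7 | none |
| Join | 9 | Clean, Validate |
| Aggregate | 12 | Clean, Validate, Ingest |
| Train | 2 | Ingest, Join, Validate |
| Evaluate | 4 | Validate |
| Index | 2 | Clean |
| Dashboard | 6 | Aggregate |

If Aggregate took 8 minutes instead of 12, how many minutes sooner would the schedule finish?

4

Actual critical path: Ingest→Aggregate→Dashboard = 8+12+6 = 26 ⇒ 26 minutes.
Since Aggregate is critical, the -4 change carries straight to that chain (now 22 minutes).
No other chain overtakes it, so the finish is 22 minutes.
Change in finish: 22 − 26 = -4 minutes.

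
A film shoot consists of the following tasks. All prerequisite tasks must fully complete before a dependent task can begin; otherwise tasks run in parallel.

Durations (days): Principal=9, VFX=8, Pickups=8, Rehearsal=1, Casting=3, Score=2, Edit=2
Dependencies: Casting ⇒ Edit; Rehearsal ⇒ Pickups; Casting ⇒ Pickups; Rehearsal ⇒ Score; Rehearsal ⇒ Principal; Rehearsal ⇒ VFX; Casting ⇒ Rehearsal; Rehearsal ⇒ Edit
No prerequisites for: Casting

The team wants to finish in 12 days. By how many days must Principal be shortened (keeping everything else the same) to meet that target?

1

Current finish: 13 days; target: 12.
Principal is on every critical path, so each day cut from Principal cuts the finish by one (this holds down to a finish of 12).
Need 13 − 12 = 1 day off Principal → Principal becomes 8 days, finish becomes 12.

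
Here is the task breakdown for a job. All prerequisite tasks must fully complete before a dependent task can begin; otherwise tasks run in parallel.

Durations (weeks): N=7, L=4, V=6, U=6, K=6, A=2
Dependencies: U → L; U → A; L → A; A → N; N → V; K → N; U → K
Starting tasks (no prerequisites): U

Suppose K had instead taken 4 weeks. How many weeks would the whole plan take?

Actual critical path: U→K→N→V = 6+6+7+6 = 25 ⇒ 25 weeks.
K is on the critical path; changing it to 4 makes that path 23 weeks.
The binding chain switches to U→L→A→N→V = 6+4+2+7+6 = 25; finish 25 weeks.

25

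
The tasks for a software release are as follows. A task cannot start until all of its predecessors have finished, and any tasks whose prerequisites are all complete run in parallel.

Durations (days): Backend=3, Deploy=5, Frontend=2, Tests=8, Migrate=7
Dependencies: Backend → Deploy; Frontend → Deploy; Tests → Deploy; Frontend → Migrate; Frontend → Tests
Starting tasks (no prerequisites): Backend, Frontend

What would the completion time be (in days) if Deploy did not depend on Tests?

10

Before: longest chain Frontend→Tests→Deploy = 2+8+5 = 15, finish 15.
Without Tests→Deploy, Deploy's earliest start moves from 10 to 3.
New critical path: Frontend→Tests = 2+8 = 10 ⇒ 10 days.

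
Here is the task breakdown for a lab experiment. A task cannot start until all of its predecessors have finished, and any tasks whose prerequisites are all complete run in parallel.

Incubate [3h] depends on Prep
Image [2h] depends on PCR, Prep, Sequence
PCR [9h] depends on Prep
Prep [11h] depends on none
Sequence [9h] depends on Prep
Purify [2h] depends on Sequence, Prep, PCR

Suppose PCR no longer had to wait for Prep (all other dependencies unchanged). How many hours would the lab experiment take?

With the dependency in place, Prep→PCR→Purify = 11+9+2 = 22 sets the finish at 22 hours.
Without Prep→PCR, PCR's earliest start moves from 11 to 0.
The longest chain is now Prep→Sequence→Purify = 11+9+2 = 22, so the lab experiment takes 22 hours.

22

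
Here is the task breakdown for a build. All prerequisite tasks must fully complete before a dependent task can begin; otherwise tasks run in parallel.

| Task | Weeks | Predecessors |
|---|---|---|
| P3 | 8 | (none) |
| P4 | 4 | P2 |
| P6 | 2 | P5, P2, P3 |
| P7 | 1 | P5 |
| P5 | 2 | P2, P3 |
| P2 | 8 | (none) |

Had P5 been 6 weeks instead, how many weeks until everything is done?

16

Actual critical path: P2→P5→P6 = 8+2+2 = 12 ⇒ 12 weeks.
Since P5 is critical, the +4 change carries straight to that chain (now 16 weeks).
The critical path is still P2→P5→P6; finish is now 16 weeks.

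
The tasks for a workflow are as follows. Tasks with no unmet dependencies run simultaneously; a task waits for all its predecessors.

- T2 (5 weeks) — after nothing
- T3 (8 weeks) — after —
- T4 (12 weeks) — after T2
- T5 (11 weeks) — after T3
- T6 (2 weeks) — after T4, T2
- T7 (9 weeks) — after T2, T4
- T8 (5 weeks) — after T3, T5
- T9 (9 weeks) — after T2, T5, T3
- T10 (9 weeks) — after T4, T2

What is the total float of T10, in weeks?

T3→T5→T9 = 8+11+9 = 28 sets the makespan at 28 weeks.
The longest chain containing T10 totals 26 weeks.
So T10 can slip 28 − 26 = 2 weeks.

2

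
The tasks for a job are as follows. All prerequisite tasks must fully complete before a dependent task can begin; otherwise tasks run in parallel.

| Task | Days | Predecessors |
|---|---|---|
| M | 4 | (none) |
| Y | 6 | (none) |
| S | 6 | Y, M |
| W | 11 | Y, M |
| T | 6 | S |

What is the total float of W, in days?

Y→S→T = 6+6+6 = 18 sets the makespan at 18 days.
The longest chain containing W totals 17 days.
Float = 18 − 17 = 1.

1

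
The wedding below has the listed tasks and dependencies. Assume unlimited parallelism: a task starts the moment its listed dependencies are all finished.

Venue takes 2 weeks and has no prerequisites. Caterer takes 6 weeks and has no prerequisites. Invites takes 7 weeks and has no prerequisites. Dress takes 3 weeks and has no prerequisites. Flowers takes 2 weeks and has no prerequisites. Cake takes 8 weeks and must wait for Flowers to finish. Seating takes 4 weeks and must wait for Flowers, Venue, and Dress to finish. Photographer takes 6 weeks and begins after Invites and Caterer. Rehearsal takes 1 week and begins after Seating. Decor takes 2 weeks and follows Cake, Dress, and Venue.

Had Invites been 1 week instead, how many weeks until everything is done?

Critical path before the change: Invites→Photographer = 7+6 = 13 giving 13 weeks.
Invites lies on that path, so at 1 week the path becomes 7 weeks.
The binding chain switches to Caterer→Photographer = 6+6 = 12; finish 12 weeks.

12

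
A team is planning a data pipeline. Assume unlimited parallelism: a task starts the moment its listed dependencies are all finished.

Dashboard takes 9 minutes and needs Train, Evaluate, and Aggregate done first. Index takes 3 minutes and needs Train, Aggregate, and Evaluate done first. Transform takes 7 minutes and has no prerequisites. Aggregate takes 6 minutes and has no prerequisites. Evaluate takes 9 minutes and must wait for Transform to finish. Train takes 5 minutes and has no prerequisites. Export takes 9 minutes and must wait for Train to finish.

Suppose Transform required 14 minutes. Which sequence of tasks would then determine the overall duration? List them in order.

As given, the longest chain is Transform→Evaluate→Dashboard = 7+9+9 = 25, so the finish is 25 minutes.
Transform lies on that path, so at 14 minutes the path becomes 32 minutes.
The critical path is still Transform→Evaluate→Dashboard; finish is now 32 minutes.

Transform, Evaluate, Dashboard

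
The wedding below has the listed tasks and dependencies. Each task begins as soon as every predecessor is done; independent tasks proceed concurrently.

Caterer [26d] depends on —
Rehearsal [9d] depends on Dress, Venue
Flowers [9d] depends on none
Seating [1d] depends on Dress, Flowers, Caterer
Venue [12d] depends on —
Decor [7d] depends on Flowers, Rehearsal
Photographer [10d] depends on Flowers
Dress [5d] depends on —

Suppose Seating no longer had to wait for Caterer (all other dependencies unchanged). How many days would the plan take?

28

Original critical path: Venue→Rehearsal→Decor = 12+9+7 = 28 ⇒ 28 days.
Without Caterer→Seating, Seating's earliest start moves from 26 to 9.
After: Venue→Rehearsal→Decor = 12+9+7 = 28 → 28 days.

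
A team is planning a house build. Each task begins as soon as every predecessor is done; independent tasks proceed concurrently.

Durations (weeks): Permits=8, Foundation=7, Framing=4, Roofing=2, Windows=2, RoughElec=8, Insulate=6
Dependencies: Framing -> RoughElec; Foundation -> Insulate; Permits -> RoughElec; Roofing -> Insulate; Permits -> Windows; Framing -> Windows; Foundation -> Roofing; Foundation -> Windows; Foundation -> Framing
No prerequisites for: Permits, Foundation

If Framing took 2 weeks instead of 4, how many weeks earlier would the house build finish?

Baseline: Foundation→Framing→RoughElec = 7+4+8 = 19 → 19 weeks.
Framing is on the critical path; changing it to 2 makes that path 17 weeks.
The critical path is still Foundation→Framing→RoughElec; finish is now 17 weeks.
Change in finish: 17 − 19 = -2 weeks.

2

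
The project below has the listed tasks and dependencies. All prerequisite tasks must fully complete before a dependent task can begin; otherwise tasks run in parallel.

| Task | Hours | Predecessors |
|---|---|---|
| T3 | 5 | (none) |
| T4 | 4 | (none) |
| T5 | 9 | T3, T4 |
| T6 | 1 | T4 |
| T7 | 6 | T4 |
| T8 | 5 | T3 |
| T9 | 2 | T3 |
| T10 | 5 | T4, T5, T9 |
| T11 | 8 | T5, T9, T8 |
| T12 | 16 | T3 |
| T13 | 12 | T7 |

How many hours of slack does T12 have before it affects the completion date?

T3→T5→T11 = 5+9+8 = 22 sets the makespan at 22 hours.
T12 finishes as early as 21 and must finish by 22.
Float = 22 − 21 = 1.

1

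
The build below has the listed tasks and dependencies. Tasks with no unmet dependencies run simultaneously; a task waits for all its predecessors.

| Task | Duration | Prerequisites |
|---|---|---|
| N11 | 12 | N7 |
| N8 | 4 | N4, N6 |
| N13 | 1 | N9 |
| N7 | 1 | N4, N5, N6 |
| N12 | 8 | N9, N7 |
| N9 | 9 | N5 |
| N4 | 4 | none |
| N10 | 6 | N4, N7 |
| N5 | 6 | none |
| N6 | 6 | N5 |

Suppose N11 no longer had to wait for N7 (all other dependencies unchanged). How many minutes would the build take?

23

Original critical path: N5→N6→N7→N11 = 6+6+1+12 = 25 ⇒ 25 minutes.
Without N7→N11, N11's earliest start moves from 13 to 0.
After: N5→N9→N12 = 6+9+8 = 23 → 23 minutes.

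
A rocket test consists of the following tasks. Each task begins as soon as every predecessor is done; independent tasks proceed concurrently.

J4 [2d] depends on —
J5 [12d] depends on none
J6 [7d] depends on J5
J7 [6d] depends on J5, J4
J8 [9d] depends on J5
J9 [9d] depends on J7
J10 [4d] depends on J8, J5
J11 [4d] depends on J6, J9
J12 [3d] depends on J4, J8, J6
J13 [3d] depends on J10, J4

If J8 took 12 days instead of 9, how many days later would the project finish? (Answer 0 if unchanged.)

0

Actual critical path: J5→J7→J9→J11 = 12+6+9+4 = 31 ⇒ 31 days.
J8 has 3 days of float (longest path through it is 28).
No other chain overtakes it, so the finish is 31 days.
Change in finish: 31 − 31 = +0 days.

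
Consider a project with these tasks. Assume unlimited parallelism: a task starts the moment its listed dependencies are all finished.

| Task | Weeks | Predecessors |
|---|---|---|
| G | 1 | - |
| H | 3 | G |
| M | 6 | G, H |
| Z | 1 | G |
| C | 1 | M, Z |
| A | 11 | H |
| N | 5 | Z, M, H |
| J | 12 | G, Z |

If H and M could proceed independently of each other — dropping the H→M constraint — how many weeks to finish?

Original critical path: G→H→M→N = 1+3+6+5 = 15 ⇒ 15 weeks.
Without H→M, M's earliest start moves from 4 to 1.
New critical path: G→H→A = 1+3+11 = 15 ⇒ 15 weeks.

15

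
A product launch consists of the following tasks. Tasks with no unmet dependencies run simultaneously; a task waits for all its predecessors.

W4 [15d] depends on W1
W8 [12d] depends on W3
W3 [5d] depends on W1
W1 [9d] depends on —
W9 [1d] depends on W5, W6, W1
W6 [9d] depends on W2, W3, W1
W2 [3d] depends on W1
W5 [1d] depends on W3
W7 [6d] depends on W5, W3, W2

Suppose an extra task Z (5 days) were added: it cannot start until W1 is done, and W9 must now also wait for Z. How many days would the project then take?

26

Originally the project takes 26 days.
With Z inserted, W9 now waits for max(W5, W6, W1, Z).
New critical path: W1→W3→W8 = 9+5+12 = 26 ⇒ 26 days.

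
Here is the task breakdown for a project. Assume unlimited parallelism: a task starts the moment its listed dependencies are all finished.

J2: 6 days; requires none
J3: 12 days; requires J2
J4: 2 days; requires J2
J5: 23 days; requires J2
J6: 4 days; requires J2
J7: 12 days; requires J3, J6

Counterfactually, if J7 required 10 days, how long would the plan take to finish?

Baseline: J2→J3→J7 = 6+12+12 = 30 → 30 days.
J7 is on the critical path; changing it to 10 makes that path 28 days.
The binding chain switches to J2→J5 = 6+23 = 29; finish 29 days.

29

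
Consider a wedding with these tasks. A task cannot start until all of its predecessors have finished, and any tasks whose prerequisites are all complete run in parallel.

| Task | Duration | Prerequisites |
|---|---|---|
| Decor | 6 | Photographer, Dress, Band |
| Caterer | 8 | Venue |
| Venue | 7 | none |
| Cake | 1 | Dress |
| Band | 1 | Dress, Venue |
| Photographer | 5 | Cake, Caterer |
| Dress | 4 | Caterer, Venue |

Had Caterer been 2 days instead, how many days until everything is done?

25

The binding path is Venue→Caterer→Dress→Cake→Photographer→Decor = 7+8+4+1+5+6 = 31; finish at 31 days.
Caterer lies on that path, so at 2 days the path becomes 25 days.
That remains the longest chain; total 25 days.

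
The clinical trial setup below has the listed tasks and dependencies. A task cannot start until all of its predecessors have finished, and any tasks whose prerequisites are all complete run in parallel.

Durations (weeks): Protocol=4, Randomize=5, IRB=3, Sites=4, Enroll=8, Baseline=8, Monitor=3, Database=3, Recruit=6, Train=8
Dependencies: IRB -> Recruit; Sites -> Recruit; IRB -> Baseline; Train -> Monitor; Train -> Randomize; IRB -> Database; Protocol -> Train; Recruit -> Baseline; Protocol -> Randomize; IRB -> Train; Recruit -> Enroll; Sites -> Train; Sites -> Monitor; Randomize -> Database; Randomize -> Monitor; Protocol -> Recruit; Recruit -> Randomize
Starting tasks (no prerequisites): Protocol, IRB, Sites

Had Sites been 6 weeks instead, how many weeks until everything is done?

Actual critical path: Sites→Train→Randomize→Database = 4+8+5+3 = 20 ⇒ 20 weeks.
Since Sites is critical, the +2 change carries straight to that chain (now 22 weeks).
The critical path is still Sites→Train→Randomize→Database; finish is now 22 weeks.

22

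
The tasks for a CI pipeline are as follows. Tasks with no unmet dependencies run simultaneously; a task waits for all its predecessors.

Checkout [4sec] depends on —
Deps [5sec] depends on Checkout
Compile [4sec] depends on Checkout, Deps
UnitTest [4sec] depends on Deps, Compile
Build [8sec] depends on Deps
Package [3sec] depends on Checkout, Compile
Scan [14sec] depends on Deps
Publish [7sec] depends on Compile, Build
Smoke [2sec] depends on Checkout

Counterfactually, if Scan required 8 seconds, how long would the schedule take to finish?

24

As given, the longest chain is Checkout→Deps→Build→Publish = 4+5+8+7 = 24, so the finish is 24 seconds.
Scan has 1 second of float (longest path through it is 23).
The critical path is still Checkout→Deps→Build→Publish; finish is now 24 seconds.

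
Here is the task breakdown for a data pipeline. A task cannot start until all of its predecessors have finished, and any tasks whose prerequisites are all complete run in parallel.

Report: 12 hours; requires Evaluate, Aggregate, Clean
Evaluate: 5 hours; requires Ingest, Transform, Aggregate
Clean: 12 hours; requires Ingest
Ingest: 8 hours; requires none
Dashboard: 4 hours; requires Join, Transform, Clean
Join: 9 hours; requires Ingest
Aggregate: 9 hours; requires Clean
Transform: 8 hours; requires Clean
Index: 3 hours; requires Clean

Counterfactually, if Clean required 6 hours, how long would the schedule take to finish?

Critical path before the change: Ingest→Clean→Aggregate→Evaluate→Report = 8+12+9+5+12 = 46 giving 46 hours.
Clean lies on that path, so at 6 hours the path becomes 40 hours.
No other chain overtakes it, so the finish is 40 hours.

40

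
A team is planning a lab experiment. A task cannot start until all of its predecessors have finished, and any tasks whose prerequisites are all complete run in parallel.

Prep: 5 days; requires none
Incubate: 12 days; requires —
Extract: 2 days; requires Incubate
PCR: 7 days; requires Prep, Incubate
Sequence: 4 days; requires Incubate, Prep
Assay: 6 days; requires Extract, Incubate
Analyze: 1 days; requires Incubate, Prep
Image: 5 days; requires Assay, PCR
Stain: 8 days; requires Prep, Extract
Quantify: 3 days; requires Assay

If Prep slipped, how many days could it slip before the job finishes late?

Critical path: Incubate→Extract→Assay→Image = 12+2+6+5 = 25, so the finish is 25 days.
Longest path through Prep: 17 days (earliest finish 5, latest finish 13).
So Prep can slip 13 − 5 = 8 days.

8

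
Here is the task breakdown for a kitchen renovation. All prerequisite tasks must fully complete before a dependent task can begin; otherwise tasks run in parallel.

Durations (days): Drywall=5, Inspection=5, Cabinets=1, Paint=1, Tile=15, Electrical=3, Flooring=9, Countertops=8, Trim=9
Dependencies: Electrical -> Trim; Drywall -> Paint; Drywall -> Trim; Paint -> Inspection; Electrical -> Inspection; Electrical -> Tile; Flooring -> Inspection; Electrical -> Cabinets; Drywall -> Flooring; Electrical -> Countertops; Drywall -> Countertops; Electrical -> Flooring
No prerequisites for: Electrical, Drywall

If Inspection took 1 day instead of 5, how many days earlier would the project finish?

1

Critical path before the change: Drywall→Flooring→Inspection = 5+9+5 = 19 giving 19 days.
Since Inspection is critical, the -4 change carries straight to that chain (now 15 days).
New critical path: Electrical→Tile = 3+15 = 18 ⇒ 18 days.
Change in finish: 18 − 19 = -1 days.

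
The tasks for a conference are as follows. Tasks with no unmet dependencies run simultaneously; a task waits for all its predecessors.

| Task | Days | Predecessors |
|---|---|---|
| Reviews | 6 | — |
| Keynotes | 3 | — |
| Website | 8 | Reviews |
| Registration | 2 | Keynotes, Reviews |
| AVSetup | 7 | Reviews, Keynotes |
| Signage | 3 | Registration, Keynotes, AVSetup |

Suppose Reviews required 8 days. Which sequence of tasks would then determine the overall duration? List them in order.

Critical path before the change: Reviews→AVSetup→Signage = 6+7+3 = 16 giving 16 days.
Since Reviews is critical, the +2 change carries straight to that chain (now 18 days).
The critical path is still Reviews→AVSetup→Signage; finish is now 18 days.

Reviews, AVSetup, Signage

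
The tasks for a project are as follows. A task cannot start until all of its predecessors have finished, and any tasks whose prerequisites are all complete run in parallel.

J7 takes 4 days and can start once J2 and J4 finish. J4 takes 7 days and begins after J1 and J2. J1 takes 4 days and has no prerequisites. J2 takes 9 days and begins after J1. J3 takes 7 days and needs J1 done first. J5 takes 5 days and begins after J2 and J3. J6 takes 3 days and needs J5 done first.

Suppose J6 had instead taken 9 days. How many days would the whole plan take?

27

Critical path before the change: J1→J2→J4→J7 = 4+9+7+4 = 24 giving 24 days.
J6 is off the critical path — its longest chain is 21 days, giving 3 of slack.
The binding chain switches to J1→J2→J5→J6 = 4+9+5+9 = 27; finish 27 days.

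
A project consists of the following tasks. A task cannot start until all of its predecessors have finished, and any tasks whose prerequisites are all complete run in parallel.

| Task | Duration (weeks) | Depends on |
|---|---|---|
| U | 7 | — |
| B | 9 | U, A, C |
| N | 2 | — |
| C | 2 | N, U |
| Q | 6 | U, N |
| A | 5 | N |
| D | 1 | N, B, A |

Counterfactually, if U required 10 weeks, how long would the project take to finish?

22

Baseline: U→C→B→D = 7+2+9+1 = 19 → 19 weeks.
U lies on that path, so at 10 weeks the path becomes 22 weeks.
No other chain overtakes it, so the finish is 22 weeks.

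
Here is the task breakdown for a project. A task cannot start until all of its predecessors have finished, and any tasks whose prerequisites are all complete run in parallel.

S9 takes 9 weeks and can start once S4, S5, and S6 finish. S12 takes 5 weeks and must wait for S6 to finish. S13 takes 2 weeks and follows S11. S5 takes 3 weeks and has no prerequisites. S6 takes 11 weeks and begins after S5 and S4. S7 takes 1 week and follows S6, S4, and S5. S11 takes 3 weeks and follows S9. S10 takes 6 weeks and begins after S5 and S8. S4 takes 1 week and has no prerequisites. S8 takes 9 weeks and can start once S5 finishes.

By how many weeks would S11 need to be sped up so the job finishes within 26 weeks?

Current finish: 28 weeks; target: 26.
S11 is on every critical path, so each week cut from S11 cuts the finish by one (this holds down to a finish of 26).
Need 28 − 26 = 2 weeks off S11 → S11 becomes 1 week, finish becomes 26.

2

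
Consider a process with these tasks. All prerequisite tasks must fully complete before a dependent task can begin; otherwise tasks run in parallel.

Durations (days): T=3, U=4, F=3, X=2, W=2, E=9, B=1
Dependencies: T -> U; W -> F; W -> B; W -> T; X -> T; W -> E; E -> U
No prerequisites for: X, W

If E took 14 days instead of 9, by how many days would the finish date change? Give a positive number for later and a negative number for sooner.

5

The binding path is W→E→U = 2+9+4 = 15; finish at 15 days.
E lies on that path, so at 14 days the path becomes 20 days.
No other chain overtakes it, so the finish is 20 days.
Change in finish: 20 − 15 = +5 days.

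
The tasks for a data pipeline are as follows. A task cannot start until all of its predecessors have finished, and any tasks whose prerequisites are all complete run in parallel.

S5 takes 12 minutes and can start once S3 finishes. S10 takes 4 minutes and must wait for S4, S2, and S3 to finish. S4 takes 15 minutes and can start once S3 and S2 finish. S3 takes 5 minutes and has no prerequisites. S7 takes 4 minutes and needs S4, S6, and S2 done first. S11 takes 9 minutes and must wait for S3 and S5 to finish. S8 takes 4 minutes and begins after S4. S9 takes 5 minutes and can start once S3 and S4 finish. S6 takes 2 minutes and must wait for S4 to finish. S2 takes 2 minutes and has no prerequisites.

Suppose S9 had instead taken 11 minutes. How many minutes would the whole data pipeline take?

31

As given, the longest chain is S3→S4→S6→S7 = 5+15+2+4 = 26, so the finish is 26 minutes.
S9 has 1 minute of float (longest path through it is 25).
Now S3→S4→S9 = 5+15+11 = 31 is longest, so the finish becomes 31 minutes.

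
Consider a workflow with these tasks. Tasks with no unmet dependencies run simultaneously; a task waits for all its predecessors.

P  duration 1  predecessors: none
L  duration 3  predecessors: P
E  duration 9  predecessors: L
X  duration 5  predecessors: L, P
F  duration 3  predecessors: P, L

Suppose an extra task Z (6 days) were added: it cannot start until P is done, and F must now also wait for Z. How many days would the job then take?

13

Originally the job takes 13 days.
With Z inserted, F now waits for max(P, L, Z).
New critical path: P→L→E = 1+3+9 = 13 ⇒ 13 days.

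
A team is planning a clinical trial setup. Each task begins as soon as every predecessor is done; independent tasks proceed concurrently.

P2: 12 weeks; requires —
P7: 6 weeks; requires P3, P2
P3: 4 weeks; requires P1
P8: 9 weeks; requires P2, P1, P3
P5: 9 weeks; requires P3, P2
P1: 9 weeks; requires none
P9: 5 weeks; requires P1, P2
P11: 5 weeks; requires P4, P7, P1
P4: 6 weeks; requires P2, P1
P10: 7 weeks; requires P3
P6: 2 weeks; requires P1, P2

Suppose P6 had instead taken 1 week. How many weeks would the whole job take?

24

As given, the longest chain is P1→P3→P7→P11 = 9+4+6+5 = 24, so the finish is 24 weeks.
P6 has 10 weeks of float (longest path through it is 14).
No other chain overtakes it, so the finish is 24 weeks.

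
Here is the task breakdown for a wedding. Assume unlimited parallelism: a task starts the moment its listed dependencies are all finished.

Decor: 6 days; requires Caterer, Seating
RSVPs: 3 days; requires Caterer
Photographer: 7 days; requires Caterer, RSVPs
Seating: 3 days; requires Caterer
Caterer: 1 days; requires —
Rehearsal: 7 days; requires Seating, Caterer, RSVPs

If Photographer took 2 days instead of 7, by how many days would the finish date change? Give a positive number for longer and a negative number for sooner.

0

Critical path before the change: Caterer→RSVPs→Photographer = 1+3+7 = 11 giving 11 days.
Photographer lies on that path, so at 2 days the path becomes 6 days.
New critical path: Caterer→RSVPs→Rehearsal = 1+3+7 = 11 ⇒ 11 days.
Change in finish: 11 − 11 = +0 days.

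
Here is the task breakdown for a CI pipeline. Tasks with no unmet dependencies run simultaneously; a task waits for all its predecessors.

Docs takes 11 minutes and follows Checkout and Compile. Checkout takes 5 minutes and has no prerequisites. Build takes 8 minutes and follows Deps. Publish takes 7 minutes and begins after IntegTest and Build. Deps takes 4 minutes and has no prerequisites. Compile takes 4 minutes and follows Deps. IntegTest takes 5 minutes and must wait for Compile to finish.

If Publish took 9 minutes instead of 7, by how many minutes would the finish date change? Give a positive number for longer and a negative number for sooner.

2

As given, the longest chain is Deps→Compile→IntegTest→Publish = 4+4+5+7 = 20, so the finish is 20 minutes.
Since Publish is critical, the +2 change carries straight to that chain (now 22 minutes).
The critical path is still Deps→Compile→IntegTest→Publish; finish is now 22 minutes.
Change in finish: 22 − 20 = +2 minutes.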